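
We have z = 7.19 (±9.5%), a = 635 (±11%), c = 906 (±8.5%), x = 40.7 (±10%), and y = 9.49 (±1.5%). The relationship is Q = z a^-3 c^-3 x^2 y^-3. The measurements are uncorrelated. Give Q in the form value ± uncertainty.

(7.32 ± 3.47) × 10^-17

Since Q is a product/quotient, work with relative uncertainties:
  (1·δz/z)² = (1×0.0950)² = 0.00903;  (-3·δa/a)² = (-3×0.110)² = 0.109;  (-3·δc/c)² = (-3×0.0850)² = 0.0650;  (2·δx/x)² = (2×0.100)² = 0.0400;  (-3·δy/y)² = (-3×0.0150)² = 0.00202
δQ/Q = √(0.225) = 0.474
Q = 7.32e-17, so δQ = 0.474 × 7.32e-17 = 3.47e-17.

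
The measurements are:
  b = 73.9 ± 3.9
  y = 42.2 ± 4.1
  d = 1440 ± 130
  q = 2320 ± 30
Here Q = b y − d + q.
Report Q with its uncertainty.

4000 ± 370

Let p = b·y = 3120. δp/p = √((1·δb/b)² + (1·δy/y)²) = √(0.00279 + 0.00944) = 0.111, so δp = 345.
Q = p − d + q: δQ = √(δp² + δd² + δq²) = √(1.19e+05 + 16900 + 900) = 370
Q = 4000.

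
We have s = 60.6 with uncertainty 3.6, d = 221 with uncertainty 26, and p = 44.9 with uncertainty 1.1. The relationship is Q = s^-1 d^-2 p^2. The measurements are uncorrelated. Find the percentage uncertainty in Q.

Products/powers → add relative errors in quadrature, weighted by exponent:
  (-1·δs/s)² = (-1×0.0594)² = 0.00353;  (-2·δd/d)² = (-2×0.118)² = 0.0554;  (2·δp/p)² = (2×0.0245)² = 0.00240
δQ/Q = √(0.0613) = 0.248

24.8%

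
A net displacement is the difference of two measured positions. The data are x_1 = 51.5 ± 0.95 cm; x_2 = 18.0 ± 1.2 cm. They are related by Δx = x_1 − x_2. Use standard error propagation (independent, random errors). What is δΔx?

1.53 cm

For a sum/difference, combine absolute errors in quadrature:
  (δx_1)² = 0.902;  (δx_2)² = 1.44
δΔx = √(2.34) = 1.53 cm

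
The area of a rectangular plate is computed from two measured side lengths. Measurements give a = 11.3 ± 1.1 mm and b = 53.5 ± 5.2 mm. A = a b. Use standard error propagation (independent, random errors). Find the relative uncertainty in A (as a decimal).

A is a product of powers, so relative uncertainties combine in quadrature:
  (1·δa/a)² = (1×0.0973)² = 0.00948;  (1·δb/b)² = (1×0.0972)² = 0.00945
δA/A = √(0.0189) = 0.138

0.138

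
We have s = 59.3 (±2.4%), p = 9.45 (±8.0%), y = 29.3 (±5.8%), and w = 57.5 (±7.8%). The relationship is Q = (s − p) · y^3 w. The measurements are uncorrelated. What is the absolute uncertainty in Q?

1.39e+07

Let u = s − p = 49.8. δu = √(δs² + δp²) = √(2.03 + 0.572) = 1.61, so δu/u = 0.0323.
Q is then a monomial in u, y, w:
δQ/Q = √((δu/u)² + (3·δy/y)² + (1·δw/w)²) = √(0.00105 + 0.0303 + 0.00608) = 0.193
Q = 7.21e+07, so δQ = 0.193 × 7.21e+07 = 1.39e+07.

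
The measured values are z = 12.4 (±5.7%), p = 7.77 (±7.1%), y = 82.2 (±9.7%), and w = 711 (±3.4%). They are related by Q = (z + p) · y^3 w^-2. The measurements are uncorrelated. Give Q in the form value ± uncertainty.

Let u = z + p = 20.2. δu = √(δz² + δp²) = √(0.500 + 0.304) = 0.897, so δu/u = 0.0445.
Q is then a monomial in u, y, w:
δQ/Q = √((δu/u)² + (3·δy/y)² + (-2·δw/w)²) = √(0.00198 + 0.0847 + 0.00462) = 0.302
Q = 22.2, so δQ = 0.302 × 22.2 = 6.70.

22.2 ± 6.70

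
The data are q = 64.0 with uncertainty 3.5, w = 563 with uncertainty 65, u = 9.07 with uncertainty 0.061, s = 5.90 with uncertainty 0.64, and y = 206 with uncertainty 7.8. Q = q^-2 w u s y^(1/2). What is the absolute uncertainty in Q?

Relative error in a monomial: (δQ/Q)² = Σ (nᵢ · δxᵢ/xᵢ)².
  (-2·δq/q)² = (-2×0.0547)² = 0.0120;  (1·δw/w)² = (1×0.115)² = 0.0133;  (1·δu/u)² = (1×0.00673)² = 4.52e-05;  (1·δs/s)² = (1×0.108)² = 0.0118;  (½·δy/y)² = (0.5×0.0379)² = 0.000358
δQ/Q = √(0.0375) = 0.194
Q = 106, so δQ = 0.194 × 106 = 20.4.

20.4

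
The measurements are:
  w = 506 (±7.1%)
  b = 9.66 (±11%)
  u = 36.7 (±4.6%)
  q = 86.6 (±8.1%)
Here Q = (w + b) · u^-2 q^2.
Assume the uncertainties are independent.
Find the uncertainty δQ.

571

Let h = w + b = 516. δh = √(δw² + δb²) = √(1290 + 1.13) = 35.9, so δh/h = 0.0697.
Q is then a monomial in h, u, q:
δQ/Q = √((δh/h)² + (-2·δu/u)² + (2·δq/q)²) = √(0.00486 + 0.00846 + 0.0262) = 0.199
Q = 2870, so δQ = 0.199 × 2870 = 571.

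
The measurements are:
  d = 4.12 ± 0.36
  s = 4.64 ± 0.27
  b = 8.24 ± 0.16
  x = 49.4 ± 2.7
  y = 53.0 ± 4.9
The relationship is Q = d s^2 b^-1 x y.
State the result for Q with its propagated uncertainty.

28200 ± 5130

Relative error in a monomial: (δQ/Q)² = Σ (nᵢ · δxᵢ/xᵢ)².
  (1·δd/d)² = (1×0.0874)² = 0.00764;  (2·δs/s)² = (2×0.0582)² = 0.0135;  (-1·δb/b)² = (-1×0.0194)² = 0.000377;  (1·δx/x)² = (1×0.0547)² = 0.00299;  (1·δy/y)² = (1×0.0925)² = 0.00855
δQ/Q = √(0.0331) = 0.182
Q = 28200, so δQ = 0.182 × 28200 = 5130.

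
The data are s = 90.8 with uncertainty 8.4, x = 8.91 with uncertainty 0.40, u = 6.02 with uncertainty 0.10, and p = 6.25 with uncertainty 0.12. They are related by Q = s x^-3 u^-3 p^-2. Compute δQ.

Products/powers → add relative errors in quadrature, weighted by exponent:
  (1·δs/s)² = (1×0.0925)² = 0.00856;  (-3·δx/x)² = (-3×0.0449)² = 0.0181;  (-3·δu/u)² = (-3×0.0166)² = 0.00248;  (-2·δp/p)² = (-2×0.0192)² = 0.00147
δQ/Q = √(0.0307) = 0.175
Q = 1.51e-05, so δQ = 0.175 × 1.51e-05 = 2.64e-06.

2.64e-06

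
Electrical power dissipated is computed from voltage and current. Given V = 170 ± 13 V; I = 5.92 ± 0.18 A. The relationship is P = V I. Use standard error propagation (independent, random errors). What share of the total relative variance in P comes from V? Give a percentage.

86.3%

(δP/P)² = (1·δV/V)² + (1·δI/I)²
  V term: (1×0.0765)² = 0.00585
  I term: (1×0.0304)² = 0.000924
Total = 0.00677. Share from V = 0.00585/0.00677 = 0.863.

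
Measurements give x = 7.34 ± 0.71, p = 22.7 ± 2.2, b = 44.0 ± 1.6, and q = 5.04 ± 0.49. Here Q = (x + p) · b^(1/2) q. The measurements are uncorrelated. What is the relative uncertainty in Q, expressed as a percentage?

Let u = x + p = 30.0. δu = √(δx² + δp²) = √(0.504 + 4.84) = 2.31, so δu/u = 0.0770.
Q is then a monomial in u, b, q:
δQ/Q = √((δu/u)² + (½·δb/b)² + (1·δq/q)²) = √(0.00592 + 0.000331 + 0.00945) = 0.125

12.5%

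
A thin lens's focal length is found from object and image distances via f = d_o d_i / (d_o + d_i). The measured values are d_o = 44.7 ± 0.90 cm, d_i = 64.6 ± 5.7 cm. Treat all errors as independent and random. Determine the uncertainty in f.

∂f/∂d_o = (d_i/(d_o+d_i))² = 0.349;  ∂f/∂d_i = (d_o/(d_o+d_i))² = 0.167
δf = √((∂f/∂d_o · δd_o)² + (∂f/∂d_i · δd_i)²) = √(0.0988 + 0.909) = 1.00 cm

1.00 cm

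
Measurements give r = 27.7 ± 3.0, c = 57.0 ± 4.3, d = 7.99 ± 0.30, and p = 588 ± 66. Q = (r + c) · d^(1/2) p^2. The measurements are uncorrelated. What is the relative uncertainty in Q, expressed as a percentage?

23.4%

Let u = r + c = 84.7. δu = √(δr² + δc²) = √(9.00 + 18.5) = 5.24, so δu/u = 0.0619.
Q is then a monomial in u, d, p:
δQ/Q = √((δu/u)² + (½·δd/d)² + (2·δp/p)²) = √(0.00383 + 0.000352 + 0.0504) = 0.234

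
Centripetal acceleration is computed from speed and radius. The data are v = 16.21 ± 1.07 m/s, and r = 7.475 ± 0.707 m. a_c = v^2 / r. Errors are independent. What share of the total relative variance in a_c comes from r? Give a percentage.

33.9%

(δa_c/a_c)² = (2·δv/v)² + (-1·δr/r)²
  v term: (2×0.0660)² = 0.0174
  r term: (-1×0.0946)² = 0.00895
Total = 0.0264. Share from r = 0.00895/0.0264 = 0.339.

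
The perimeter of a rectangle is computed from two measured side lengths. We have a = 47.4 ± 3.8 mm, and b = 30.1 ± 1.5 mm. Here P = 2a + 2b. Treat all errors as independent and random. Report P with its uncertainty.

155 ± 8.17 mm

For a sum/difference, combine absolute errors in quadrature:
  (2·δa)² = 57.8;  (2·δb)² = 9.00
δP = √(66.8) = 8.17 mm
P = 155 mm.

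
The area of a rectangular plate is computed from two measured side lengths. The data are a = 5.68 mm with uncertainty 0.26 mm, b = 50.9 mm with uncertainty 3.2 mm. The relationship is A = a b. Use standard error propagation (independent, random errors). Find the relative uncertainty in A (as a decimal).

0.0778

Each factor contributes (exponent × relative error)² to (δA/A)²:
  (1·δa/a)² = (1×0.0458)² = 0.00210;  (1·δb/b)² = (1×0.0629)² = 0.00395
δA/A = √(0.00605) = 0.0778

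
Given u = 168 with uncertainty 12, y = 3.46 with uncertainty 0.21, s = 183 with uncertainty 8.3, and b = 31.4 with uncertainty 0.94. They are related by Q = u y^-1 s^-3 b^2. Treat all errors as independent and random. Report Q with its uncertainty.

0.00781 ± 0.00137

Relative error in a monomial: (δQ/Q)² = Σ (nᵢ · δxᵢ/xᵢ)².
  (1·δu/u)² = (1×0.0714)² = 0.00510;  (-1·δy/y)² = (-1×0.0607)² = 0.00368;  (-3·δs/s)² = (-3×0.0454)² = 0.0185;  (2·δb/b)² = (2×0.0299)² = 0.00358
δQ/Q = √(0.0309) = 0.176
Q = 0.00781, so δQ = 0.176 × 0.00781 = 0.00137.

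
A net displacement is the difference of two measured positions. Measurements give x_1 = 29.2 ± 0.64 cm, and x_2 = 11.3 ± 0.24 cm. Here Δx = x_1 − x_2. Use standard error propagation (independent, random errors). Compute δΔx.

0.684 cm

For a sum/difference, combine absolute errors in quadrature:
  (δx_1)² = 0.410;  (δx_2)² = 0.0576
δΔx = √(0.467) = 0.684 cm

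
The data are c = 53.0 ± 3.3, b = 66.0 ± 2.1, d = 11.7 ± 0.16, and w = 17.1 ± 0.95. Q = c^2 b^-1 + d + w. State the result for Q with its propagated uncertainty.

71.4 ± 5.55

Let p = c^2·b^-1 = 42.6. δp/p = √((2·δc/c)² + (-1·δb/b)²) = √(0.0155 + 0.00101) = 0.129, so δp = 5.47.
Q = p + d + w: δQ = √(δp² + δd² + δw²) = √(29.9 + 0.0256 + 0.902) = 5.55
Q = 71.4.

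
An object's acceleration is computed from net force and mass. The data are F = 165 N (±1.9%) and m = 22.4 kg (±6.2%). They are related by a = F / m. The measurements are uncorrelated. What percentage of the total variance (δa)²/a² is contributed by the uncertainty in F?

8.59%

(δa/a)² = (1·δF/F)² + (-1·δm/m)²
  F term: (1×0.0190)² = 0.000361
  m term: (-1×0.0620)² = 0.00384
Total = 0.00420. Share from F = 0.000361/0.00420 = 0.0859.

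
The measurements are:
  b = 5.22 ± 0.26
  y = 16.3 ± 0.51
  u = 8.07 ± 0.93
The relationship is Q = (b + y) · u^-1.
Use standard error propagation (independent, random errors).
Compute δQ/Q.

Let w = b + y = 21.5. δw = √(δb² + δy²) = √(0.0676 + 0.260) = 0.572, so δw/w = 0.0266.
Q is then a monomial in w, u:
δQ/Q = √((δw/w)² + (-1·δu/u)²) = √(0.000708 + 0.0133) = 0.118

0.118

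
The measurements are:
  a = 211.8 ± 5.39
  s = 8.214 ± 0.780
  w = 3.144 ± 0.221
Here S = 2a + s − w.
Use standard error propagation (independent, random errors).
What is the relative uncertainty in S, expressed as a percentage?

2.52%

Each term contributes (cᵢ δxᵢ)² to (δS)²:
  (2·δa)² = 116;  (δs)² = 0.608;  (δw)² = 0.0488
δS = √(117) = 10.8
S = 428.7, so δS/S = 10.8/428.7 = 0.0252.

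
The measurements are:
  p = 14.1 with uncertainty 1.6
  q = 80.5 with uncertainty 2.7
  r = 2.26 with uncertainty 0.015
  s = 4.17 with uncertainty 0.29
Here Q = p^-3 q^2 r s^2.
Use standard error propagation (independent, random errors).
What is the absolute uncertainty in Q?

For a monomial Q ∝ p^-3, q^2, r, s^2, fractional errors add in quadrature:
  (-3·δp/p)² = (-3×0.113)² = 0.116;  (2·δq/q)² = (2×0.0335)² = 0.00450;  (1·δr/r)² = (1×0.00664)² = 4.41e-05;  (2·δs/s)² = (2×0.0695)² = 0.0193
δQ/Q = √(0.140) = 0.374
Q = 90.8, so δQ = 0.374 × 90.8 = 34.0.

34.0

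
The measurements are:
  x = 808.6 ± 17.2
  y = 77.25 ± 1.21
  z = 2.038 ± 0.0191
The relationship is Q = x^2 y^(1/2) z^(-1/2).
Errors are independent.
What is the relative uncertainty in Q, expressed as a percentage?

4.35%

Since Q is a product/quotient, work with relative uncertainties:
  (2·δx/x)² = (2×0.0213)² = 0.00181;  (½·δy/y)² = (0.5×0.0157)² = 6.13e-05;  (−½·δz/z)² = (-0.5×0.00937)² = 2.2e-05
δQ/Q = √(0.00189) = 0.0435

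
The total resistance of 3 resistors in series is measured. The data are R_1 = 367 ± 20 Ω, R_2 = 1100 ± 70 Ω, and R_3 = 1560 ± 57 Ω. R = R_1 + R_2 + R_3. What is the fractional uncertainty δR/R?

Each term contributes (cᵢ δxᵢ)² to (δR)²:
  (δR_1)² = 400;  (δR_2)² = 4900;  (δR_3)² = 3250
δR = √(8550) = 92.5 Ω
R = 3030 Ω, so δR/R = 92.5/3030 = 0.0305.

0.0305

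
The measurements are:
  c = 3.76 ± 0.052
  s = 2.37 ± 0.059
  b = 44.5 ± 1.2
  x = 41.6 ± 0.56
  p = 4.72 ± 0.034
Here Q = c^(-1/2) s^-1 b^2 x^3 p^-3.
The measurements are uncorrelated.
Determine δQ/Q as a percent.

Q is a product of powers, so relative uncertainties combine in quadrature:
  (−½·δc/c)² = (-0.5×0.0138)² = 4.78e-05;  (-1·δs/s)² = (-1×0.0249)² = 0.000620;  (2·δb/b)² = (2×0.0270)² = 0.00291;  (3·δx/x)² = (3×0.0135)² = 0.00163;  (-3·δp/p)² = (-3×0.00720)² = 0.000467
δQ/Q = √(0.00567) = 0.0753

7.53%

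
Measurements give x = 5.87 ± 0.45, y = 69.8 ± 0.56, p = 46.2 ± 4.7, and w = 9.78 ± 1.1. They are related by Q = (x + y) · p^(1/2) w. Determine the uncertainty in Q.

Let u = x + y = 75.7. δu = √(δx² + δy²) = √(0.203 + 0.314) = 0.718, so δu/u = 0.00949.
Q is then a monomial in u, p, w:
δQ/Q = √((δu/u)² + (½·δp/p)² + (1·δw/w)²) = √(9.01e-05 + 0.00259 + 0.0127) = 0.124
Q = 5030, so δQ = 0.124 × 5030 = 623.

623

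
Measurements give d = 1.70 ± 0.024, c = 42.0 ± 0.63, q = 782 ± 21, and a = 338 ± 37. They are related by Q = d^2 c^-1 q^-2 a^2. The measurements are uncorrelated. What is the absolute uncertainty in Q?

0.00293

Products/powers → add relative errors in quadrature, weighted by exponent:
  (2·δd/d)² = (2×0.0141)² = 0.000797;  (-1·δc/c)² = (-1×0.0150)² = 0.000225;  (-2·δq/q)² = (-2×0.0269)² = 0.00288;  (2·δa/a)² = (2×0.109)² = 0.0479
δQ/Q = √(0.0518) = 0.228
Q = 0.0129, so δQ = 0.228 × 0.0129 = 0.00293.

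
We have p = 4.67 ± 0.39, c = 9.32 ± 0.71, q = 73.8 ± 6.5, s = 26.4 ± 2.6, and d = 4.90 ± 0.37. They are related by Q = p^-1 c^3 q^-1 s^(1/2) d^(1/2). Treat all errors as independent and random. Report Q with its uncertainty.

26.7 ± 7.11

Since Q is a product/quotient, work with relative uncertainties:
  (-1·δp/p)² = (-1×0.0835)² = 0.00697;  (3·δc/c)² = (3×0.0762)² = 0.0522;  (-1·δq/q)² = (-1×0.0881)² = 0.00776;  (½·δs/s)² = (0.5×0.0985)² = 0.00242;  (½·δd/d)² = (0.5×0.0755)² = 0.00143
δQ/Q = √(0.0708) = 0.266
Q = 26.7, so δQ = 0.266 × 26.7 = 7.11.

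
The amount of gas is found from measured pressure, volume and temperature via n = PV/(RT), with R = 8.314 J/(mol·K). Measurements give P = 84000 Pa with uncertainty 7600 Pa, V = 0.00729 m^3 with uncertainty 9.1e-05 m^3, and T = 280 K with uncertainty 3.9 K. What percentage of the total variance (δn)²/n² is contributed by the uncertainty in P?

95.9%

(δn/n)² = (1·δP/P)² + (1·δV/V)² + (-1·δT/T)²
  P term: (1×0.0905)² = 0.00819
  V term: (1×0.0125)² = 0.000156
  T term: (-1×0.0139)² = 0.000194
Total = 0.00854. Share from P = 0.00819/0.00854 = 0.959.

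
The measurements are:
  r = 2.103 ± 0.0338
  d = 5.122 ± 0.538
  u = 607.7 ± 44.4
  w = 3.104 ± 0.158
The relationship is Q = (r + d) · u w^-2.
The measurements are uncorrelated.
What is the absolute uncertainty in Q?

66.5

Let h = r + d = 7.225. δh = √(δr² + δd²) = √(0.00114 + 0.289) = 0.539, so δh/h = 0.0746.
Q is then a monomial in h, u, w:
δQ/Q = √((δh/h)² + (1·δu/u)² + (-2·δw/w)²) = √(0.00557 + 0.00534 + 0.0104) = 0.146
Q = 455.7, so δQ = 0.146 × 455.7 = 66.5.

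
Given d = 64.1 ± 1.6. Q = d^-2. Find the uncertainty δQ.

Each factor contributes (exponent × relative error)² to (δQ/Q)²:
  (-2·δd/d)² = (-2×0.0250)² = 0.00249
δQ/Q = √(0.00249) = 0.0499
Q = 0.000243, so δQ = 0.0499 × 0.000243 = 1.21e-05.

1.21e-05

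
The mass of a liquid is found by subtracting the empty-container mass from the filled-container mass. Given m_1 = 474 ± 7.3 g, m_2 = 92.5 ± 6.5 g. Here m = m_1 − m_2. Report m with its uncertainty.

382 ± 9.77 g

Absolute uncertainties add in quadrature for a linear combination:
  (δm_1)² = 53.3;  (δm_2)² = 42.2
δm = √(95.5) = 9.77 g
m = 382 g.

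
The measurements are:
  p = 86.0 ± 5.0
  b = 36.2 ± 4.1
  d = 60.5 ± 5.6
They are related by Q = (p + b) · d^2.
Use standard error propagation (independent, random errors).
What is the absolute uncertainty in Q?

Let u = p + b = 122. δu = √(δp² + δb²) = √(25.0 + 16.8) = 6.47, so δu/u = 0.0529.
Q is then a monomial in u, d:
δQ/Q = √((δu/u)² + (2·δd/d)²) = √(0.00280 + 0.0343) = 0.193
Q = 4.47e+05, so δQ = 0.193 × 4.47e+05 = 86100.

86100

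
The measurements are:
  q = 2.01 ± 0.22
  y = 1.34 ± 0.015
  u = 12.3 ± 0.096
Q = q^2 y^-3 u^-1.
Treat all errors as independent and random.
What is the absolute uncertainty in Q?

0.0303

Relative error in a monomial: (δQ/Q)² = Σ (nᵢ · δxᵢ/xᵢ)².
  (2·δq/q)² = (2×0.109)² = 0.0479;  (-3·δy/y)² = (-3×0.0112)² = 0.00113;  (-1·δu/u)² = (-1×0.00780)² = 6.09e-05
δQ/Q = √(0.0491) = 0.222
Q = 0.137, so δQ = 0.222 × 0.137 = 0.0303.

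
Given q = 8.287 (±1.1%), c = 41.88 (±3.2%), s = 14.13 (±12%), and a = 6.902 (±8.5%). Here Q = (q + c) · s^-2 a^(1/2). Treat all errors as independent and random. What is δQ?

Let u = q + c = 50.17. δu = √(δq² + δc²) = √(0.00831 + 1.80) = 1.34, so δu/u = 0.0268.
Q is then a monomial in u, s, a:
δQ/Q = √((δu/u)² + (-2·δs/s)² + (½·δa/a)²) = √(0.000717 + 0.0576 + 0.00181) = 0.245
Q = 0.6601, so δQ = 0.245 × 0.6601 = 0.162.

0.162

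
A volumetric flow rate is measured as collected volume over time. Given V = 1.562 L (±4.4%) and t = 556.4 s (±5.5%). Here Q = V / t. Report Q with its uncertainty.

Q is a product of powers, so relative uncertainties combine in quadrature:
  (1·δV/V)² = (1×0.0440)² = 0.00194;  (-1·δt/t)² = (-1×0.0550)² = 0.00302
δQ/Q = √(0.00496) = 0.0704
Q = 0.002807 L/s, so δQ = 0.0704 × 0.002807 = 0.000198 L/s.

0.002807 ± 0.000198 L/s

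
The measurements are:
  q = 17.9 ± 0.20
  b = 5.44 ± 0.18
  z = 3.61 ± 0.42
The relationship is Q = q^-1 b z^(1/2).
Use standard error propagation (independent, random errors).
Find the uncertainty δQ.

0.0392

For a monomial Q ∝ q^-1, b, z^(1/2), fractional errors add in quadrature:
  (-1·δq/q)² = (-1×0.0112)² = 0.000125;  (1·δb/b)² = (1×0.0331)² = 0.00109;  (½·δz/z)² = (0.5×0.116)² = 0.00338
δQ/Q = √(0.00460) = 0.0679
Q = 0.577, so δQ = 0.0679 × 0.577 = 0.0392.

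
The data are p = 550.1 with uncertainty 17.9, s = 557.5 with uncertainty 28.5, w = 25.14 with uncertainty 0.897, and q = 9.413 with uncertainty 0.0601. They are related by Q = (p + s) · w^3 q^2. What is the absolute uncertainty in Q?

Let u = p + s = 1108. δu = √(δp² + δs²) = √(320 + 812) = 33.7, so δu/u = 0.0304.
Q is then a monomial in u, w, q:
δQ/Q = √((δu/u)² + (3·δw/w)² + (2·δq/q)²) = √(0.000923 + 0.0115 + 0.000163) = 0.112
Q = 1.559e+09, so δQ = 0.112 × 1.559e+09 = 1.75e+08.

1.75e+08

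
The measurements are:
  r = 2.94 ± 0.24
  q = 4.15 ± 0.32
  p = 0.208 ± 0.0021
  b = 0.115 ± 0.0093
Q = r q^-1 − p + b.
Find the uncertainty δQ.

0.0801

Let w = r·q^-1 = 0.708. δw/w = √((1·δr/r)² + (-1·δq/q)²) = √(0.00666 + 0.00595) = 0.112, so δw = 0.0796.
Q = w − p + b: δQ = √(δw² + δp² + δb²) = √(0.00633 + 4.41e-06 + 8.65e-05) = 0.0801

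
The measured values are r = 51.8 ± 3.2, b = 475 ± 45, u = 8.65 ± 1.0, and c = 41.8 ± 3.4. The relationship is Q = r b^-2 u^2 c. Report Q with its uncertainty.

0.718 ± 0.227

Q is a product of powers, so relative uncertainties combine in quadrature:
  (1·δr/r)² = (1×0.0618)² = 0.00382;  (-2·δb/b)² = (-2×0.0947)² = 0.0359;  (2·δu/u)² = (2×0.116)² = 0.0535;  (1·δc/c)² = (1×0.0813)² = 0.00662
δQ/Q = √(0.0998) = 0.316
Q = 0.718, so δQ = 0.316 × 0.718 = 0.227.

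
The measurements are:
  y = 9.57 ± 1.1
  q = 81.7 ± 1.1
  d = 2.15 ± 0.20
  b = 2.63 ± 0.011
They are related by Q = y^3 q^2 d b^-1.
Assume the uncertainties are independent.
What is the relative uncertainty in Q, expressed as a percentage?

35.8%

Products/powers → add relative errors in quadrature, weighted by exponent:
  (3·δy/y)² = (3×0.115)² = 0.119;  (2·δq/q)² = (2×0.0135)² = 0.000725;  (1·δd/d)² = (1×0.0930)² = 0.00865;  (-1·δb/b)² = (-1×0.00418)² = 1.75e-05
δQ/Q = √(0.128) = 0.358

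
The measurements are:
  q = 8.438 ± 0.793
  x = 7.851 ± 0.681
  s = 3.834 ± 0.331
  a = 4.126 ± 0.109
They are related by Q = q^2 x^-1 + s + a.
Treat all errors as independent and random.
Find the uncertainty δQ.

1.91

Let p = q^2·x^-1 = 9.069. δp/p = √((2·δq/q)² + (-1·δx/x)²) = √(0.0353 + 0.00752) = 0.207, so δp = 1.88.
Q = p + s + a: δQ = √(δp² + δs² + δa²) = √(3.52 + 0.110 + 0.0119) = 1.91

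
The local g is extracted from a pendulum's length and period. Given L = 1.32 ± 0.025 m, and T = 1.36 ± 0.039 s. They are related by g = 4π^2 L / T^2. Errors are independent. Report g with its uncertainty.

28.2 ± 1.70 m/s^2

Each factor contributes (exponent × relative error)² to (δg/g)²:
  (1·δL/L)² = (1×0.0189)² = 0.000359;  (-2·δT/T)² = (-2×0.0287)² = 0.00329
δg/g = √(0.00365) = 0.0604
g = 28.2 m/s^2, so δg = 0.0604 × 28.2 = 1.70 m/s^2.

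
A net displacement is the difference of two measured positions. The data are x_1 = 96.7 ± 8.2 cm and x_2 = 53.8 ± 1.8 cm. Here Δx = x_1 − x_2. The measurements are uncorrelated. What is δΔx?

8.40 cm

Absolute uncertainties add in quadrature for a linear combination:
  (δx_1)² = 67.2;  (δx_2)² = 3.24
δΔx = √(70.5) = 8.40 cm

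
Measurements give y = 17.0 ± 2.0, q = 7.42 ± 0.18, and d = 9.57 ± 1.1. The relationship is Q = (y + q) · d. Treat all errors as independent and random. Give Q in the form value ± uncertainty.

Let u = y + q = 24.4. δu = √(δy² + δq²) = √(4.00 + 0.0324) = 2.01, so δu/u = 0.0822.
Q is then a monomial in u, d:
δQ/Q = √((δu/u)² + (1·δd/d)²) = √(0.00676 + 0.0132) = 0.141
Q = 234, so δQ = 0.141 × 234 = 33.0.

234 ± 33.0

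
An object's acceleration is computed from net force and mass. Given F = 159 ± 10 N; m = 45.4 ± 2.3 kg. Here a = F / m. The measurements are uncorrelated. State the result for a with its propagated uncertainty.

For a monomial a ∝ F, m^-1, fractional errors add in quadrature:
  (1·δF/F)² = (1×0.0629)² = 0.00396;  (-1·δm/m)² = (-1×0.0507)² = 0.00257
δa/a = √(0.00652) = 0.0808
a = 3.50 m/s^2, so δa = 0.0808 × 3.50 = 0.283 m/s^2.

3.50 ± 0.283 m/s^2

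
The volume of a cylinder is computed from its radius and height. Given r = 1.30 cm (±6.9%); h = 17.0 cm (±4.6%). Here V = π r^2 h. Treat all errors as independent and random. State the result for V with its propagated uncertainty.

90.3 ± 13.1 cm^3

Products/powers → add relative errors in quadrature, weighted by exponent:
  (2·δr/r)² = (2×0.0690)² = 0.0190;  (1·δh/h)² = (1×0.0460)² = 0.00212
δV/V = √(0.0212) = 0.145
V = 90.3 cm^3, so δV = 0.145 × 90.3 = 13.1 cm^3.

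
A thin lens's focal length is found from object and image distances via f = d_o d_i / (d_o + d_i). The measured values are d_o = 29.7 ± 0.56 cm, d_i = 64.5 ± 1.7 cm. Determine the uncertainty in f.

∂f/∂d_o = (d_i/(d_o+d_i))² = 0.469;  ∂f/∂d_i = (d_o/(d_o+d_i))² = 0.0994
δf = √((∂f/∂d_o · δd_o)² + (∂f/∂d_i · δd_i)²) = √(0.0689 + 0.0286) = 0.312 cm

0.312 cm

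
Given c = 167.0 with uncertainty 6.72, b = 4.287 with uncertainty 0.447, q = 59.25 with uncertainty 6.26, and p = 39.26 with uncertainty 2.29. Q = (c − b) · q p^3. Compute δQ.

Let u = c − b = 162.7. δu = √(δc² + δb²) = √(45.2 + 0.200) = 6.73, so δu/u = 0.0414.
Q is then a monomial in u, q, p:
δQ/Q = √((δu/u)² + (1·δq/q)² + (3·δp/p)²) = √(0.00171 + 0.0112 + 0.0306) = 0.209
Q = 5.834e+08, so δQ = 0.209 × 5.834e+08 = 1.22e+08.

1.22e+08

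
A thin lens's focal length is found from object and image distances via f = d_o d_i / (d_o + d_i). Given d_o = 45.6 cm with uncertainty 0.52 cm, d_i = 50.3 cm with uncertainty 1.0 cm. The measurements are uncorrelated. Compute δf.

∂f/∂d_o = (d_i/(d_o+d_i))² = 0.275;  ∂f/∂d_i = (d_o/(d_o+d_i))² = 0.226
δf = √((∂f/∂d_o · δd_o)² + (∂f/∂d_i · δd_i)²) = √(0.0205 + 0.0511) = 0.268 cm

0.268 cm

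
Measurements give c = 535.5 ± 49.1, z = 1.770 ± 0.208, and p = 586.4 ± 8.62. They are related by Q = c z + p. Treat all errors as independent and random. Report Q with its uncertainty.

Let w = c·z = 947.8. δw/w = √((1·δc/c)² + (1·δz/z)²) = √(0.00841 + 0.0138) = 0.149, so δw = 141.
Q = w + p: δQ = √(δw² + δp²) = √(20000 + 74.3) = 142
Q = 1534.

1534 ± 142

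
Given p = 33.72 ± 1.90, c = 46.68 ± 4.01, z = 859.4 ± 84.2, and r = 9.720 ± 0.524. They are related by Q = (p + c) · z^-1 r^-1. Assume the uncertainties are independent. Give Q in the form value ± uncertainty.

0.009625 ± 0.00120

Let u = p + c = 80.40. δu = √(δp² + δc²) = √(3.61 + 16.1) = 4.44, so δu/u = 0.0552.
Q is then a monomial in u, z, r:
δQ/Q = √((δu/u)² + (-1·δz/z)² + (-1·δr/r)²) = √(0.00305 + 0.00960 + 0.00291) = 0.125
Q = 0.009625, so δQ = 0.125 × 0.009625 = 0.00120.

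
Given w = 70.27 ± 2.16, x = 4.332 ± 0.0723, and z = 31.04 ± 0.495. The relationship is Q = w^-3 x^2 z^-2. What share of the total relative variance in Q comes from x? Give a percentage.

10.5%

(δQ/Q)² = (-3·δw/w)² + (2·δx/x)² + (-2·δz/z)²
  w term: (-3×0.0307)² = 0.00850
  x term: (2×0.0167)² = 0.00111
  z term: (-2×0.0159)² = 0.00102
Total = 0.0106. Share from x = 0.00111/0.0106 = 0.105.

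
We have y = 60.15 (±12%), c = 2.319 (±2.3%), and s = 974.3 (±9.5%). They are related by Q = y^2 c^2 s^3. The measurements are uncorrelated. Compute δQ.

Each factor contributes (exponent × relative error)² to (δQ/Q)²:
  (2·δy/y)² = (2×0.120)² = 0.0576;  (2·δc/c)² = (2×0.0230)² = 0.00212;  (3·δs/s)² = (3×0.0950)² = 0.0812
δQ/Q = √(0.141) = 0.375
Q = 1.799e+13, so δQ = 0.375 × 1.799e+13 = 6.76e+12.

6.76e+12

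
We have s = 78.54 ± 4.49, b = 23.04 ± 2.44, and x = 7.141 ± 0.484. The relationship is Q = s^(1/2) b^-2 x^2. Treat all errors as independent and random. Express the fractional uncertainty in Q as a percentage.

25.3%

Since Q is a product/quotient, work with relative uncertainties:
  (½·δs/s)² = (0.5×0.0572)² = 0.000817;  (-2·δb/b)² = (-2×0.106)² = 0.0449;  (2·δx/x)² = (2×0.0678)² = 0.0184
δQ/Q = √(0.0641) = 0.253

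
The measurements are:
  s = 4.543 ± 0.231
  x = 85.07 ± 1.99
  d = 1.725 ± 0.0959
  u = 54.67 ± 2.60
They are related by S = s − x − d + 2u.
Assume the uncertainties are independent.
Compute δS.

Sums and differences: (δS)² = Σ (cᵢ δxᵢ)².
  (δs)² = 0.0534;  (δx)² = 3.96;  (δd)² = 0.00920;  (2·δu)² = 27.0
δS = √(31.1) = 5.57

5.57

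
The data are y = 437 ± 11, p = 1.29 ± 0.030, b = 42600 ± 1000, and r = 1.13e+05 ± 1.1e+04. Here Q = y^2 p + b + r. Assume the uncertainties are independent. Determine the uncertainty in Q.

17600

Let w = y^2·p = 2.46e+05. δw/w = √((2·δy/y)² + (1·δp/p)²) = √(0.00253 + 0.000541) = 0.0555, so δw = 13700.
Q = w + b + r: δQ = √(δw² + δb² + δr²) = √(1.87e+08 + 1e+06 + 1.21e+08) = 17600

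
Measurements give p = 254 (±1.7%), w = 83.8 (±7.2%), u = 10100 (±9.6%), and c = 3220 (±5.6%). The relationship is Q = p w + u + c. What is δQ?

1860

Let h = p·w = 21300. δh/h = √((1·δp/p)² + (1·δw/w)²) = √(0.000289 + 0.00518) = 0.0740, so δh = 1570.
Q = h + u + c: δQ = √(δh² + δu² + δc²) = √(2.48e+06 + 9.4e+05 + 32500) = 1860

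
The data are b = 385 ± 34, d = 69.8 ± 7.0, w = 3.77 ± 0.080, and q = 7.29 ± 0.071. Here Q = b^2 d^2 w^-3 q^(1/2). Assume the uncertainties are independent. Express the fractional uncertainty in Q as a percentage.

27.5%

For a monomial Q ∝ b^2, d^2, w^-3, q^(1/2), fractional errors add in quadrature:
  (2·δb/b)² = (2×0.0883)² = 0.0312;  (2·δd/d)² = (2×0.100)² = 0.0402;  (-3·δw/w)² = (-3×0.0212)² = 0.00405;  (½·δq/q)² = (0.5×0.00974)² = 2.37e-05
δQ/Q = √(0.0755) = 0.275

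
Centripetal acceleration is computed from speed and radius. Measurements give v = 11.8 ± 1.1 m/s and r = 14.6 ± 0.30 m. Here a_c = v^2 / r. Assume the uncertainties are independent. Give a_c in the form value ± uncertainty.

Products/powers → add relative errors in quadrature, weighted by exponent:
  (2·δv/v)² = (2×0.0932)² = 0.0348;  (-1·δr/r)² = (-1×0.0205)² = 0.000422
δa_c/a_c = √(0.0352) = 0.188
a_c = 9.54 m/s^2, so δa_c = 0.188 × 9.54 = 1.79 m/s^2.

9.54 ± 1.79 m/s^2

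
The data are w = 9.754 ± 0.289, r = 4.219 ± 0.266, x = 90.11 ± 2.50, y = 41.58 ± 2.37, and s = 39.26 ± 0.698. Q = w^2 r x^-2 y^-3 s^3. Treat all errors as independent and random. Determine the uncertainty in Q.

For a monomial Q ∝ w^2, r, x^-2, y^-3, s^3, fractional errors add in quadrature:
  (2·δw/w)² = (2×0.0296)² = 0.00351;  (1·δr/r)² = (1×0.0630)² = 0.00398;  (-2·δx/x)² = (-2×0.0277)² = 0.00308;  (-3·δy/y)² = (-3×0.0570)² = 0.0292;  (3·δs/s)² = (3×0.0178)² = 0.00284
δQ/Q = √(0.0426) = 0.207
Q = 0.04161, so δQ = 0.207 × 0.04161 = 0.00859.

0.00859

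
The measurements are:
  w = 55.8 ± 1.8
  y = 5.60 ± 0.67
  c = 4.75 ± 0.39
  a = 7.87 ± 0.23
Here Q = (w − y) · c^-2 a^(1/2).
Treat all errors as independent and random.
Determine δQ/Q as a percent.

16.9%

Let u = w − y = 50.2. δu = √(δw² + δy²) = √(3.24 + 0.449) = 1.92, so δu/u = 0.0383.
Q is then a monomial in u, c, a:
δQ/Q = √((δu/u)² + (-2·δc/c)² + (½·δa/a)²) = √(0.00146 + 0.0270 + 0.000214) = 0.169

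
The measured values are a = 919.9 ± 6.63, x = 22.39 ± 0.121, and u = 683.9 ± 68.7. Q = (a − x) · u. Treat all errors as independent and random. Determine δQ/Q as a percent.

Let w = a − x = 897.5. δw = √(δa² + δx²) = √(44.0 + 0.0146) = 6.63, so δw/w = 0.00739.
Q is then a monomial in w, u:
δQ/Q = √((δw/w)² + (1·δu/u)²) = √(5.46e-05 + 0.0101) = 0.101

10.1%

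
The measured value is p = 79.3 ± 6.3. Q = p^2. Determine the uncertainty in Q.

999

Q ∝ p^2, so δQ/Q = |2| · δp/p = 2 × 0.0794 = 0.159.
Q = 6290, so δQ = 0.159 × 6290 = 999.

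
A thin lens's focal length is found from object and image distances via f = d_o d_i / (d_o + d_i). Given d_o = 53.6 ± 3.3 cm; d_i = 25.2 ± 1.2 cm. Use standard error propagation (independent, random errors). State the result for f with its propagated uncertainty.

17.1 ± 0.650 cm

∂f/∂d_o = (d_i/(d_o+d_i))² = 0.102;  ∂f/∂d_i = (d_o/(d_o+d_i))² = 0.463
δf = √((∂f/∂d_o · δd_o)² + (∂f/∂d_i · δd_i)²) = √(0.114 + 0.308) = 0.650 cm
f = 17.1 cm.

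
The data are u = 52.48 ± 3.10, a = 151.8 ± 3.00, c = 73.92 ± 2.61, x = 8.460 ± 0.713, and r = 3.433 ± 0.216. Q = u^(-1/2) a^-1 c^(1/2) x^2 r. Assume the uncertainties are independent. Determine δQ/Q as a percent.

For a monomial Q ∝ u^(-1/2), a^-1, c^(1/2), x^2, r, fractional errors add in quadrature:
  (−½·δu/u)² = (-0.5×0.0591)² = 0.000872;  (-1·δa/a)² = (-1×0.0198)² = 0.000391;  (½·δc/c)² = (0.5×0.0353)² = 0.000312;  (2·δx/x)² = (2×0.0843)² = 0.0284;  (1·δr/r)² = (1×0.0629)² = 0.00396
δQ/Q = √(0.0339) = 0.184

18.4%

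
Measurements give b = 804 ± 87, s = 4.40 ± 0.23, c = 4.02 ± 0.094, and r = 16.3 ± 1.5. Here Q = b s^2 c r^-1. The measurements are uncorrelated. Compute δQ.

For a monomial Q ∝ b, s^2, c, r^-1, fractional errors add in quadrature:
  (1·δb/b)² = (1×0.108)² = 0.0117;  (2·δs/s)² = (2×0.0523)² = 0.0109;  (1·δc/c)² = (1×0.0234)² = 0.000547;  (-1·δr/r)² = (-1×0.0920)² = 0.00847
δQ/Q = √(0.0317) = 0.178
Q = 3840, so δQ = 0.178 × 3840 = 683.

683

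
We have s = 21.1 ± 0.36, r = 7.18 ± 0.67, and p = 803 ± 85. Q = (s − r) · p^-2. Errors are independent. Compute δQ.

4.72e-06

Let u = s − r = 13.9. δu = √(δs² + δr²) = √(0.130 + 0.449) = 0.761, so δu/u = 0.0546.
Q is then a monomial in u, p:
δQ/Q = √((δu/u)² + (-2·δp/p)²) = √(0.00299 + 0.0448) = 0.219
Q = 2.16e-05, so δQ = 0.219 × 2.16e-05 = 4.72e-06.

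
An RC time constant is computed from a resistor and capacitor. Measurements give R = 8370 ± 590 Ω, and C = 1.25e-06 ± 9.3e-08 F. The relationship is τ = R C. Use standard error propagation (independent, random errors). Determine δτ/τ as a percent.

τ is a product of powers, so relative uncertainties combine in quadrature:
  (1·δR/R)² = (1×0.0705)² = 0.00497;  (1·δC/C)² = (1×0.0744)² = 0.00554
δτ/τ = √(0.0105) = 0.102

10.2%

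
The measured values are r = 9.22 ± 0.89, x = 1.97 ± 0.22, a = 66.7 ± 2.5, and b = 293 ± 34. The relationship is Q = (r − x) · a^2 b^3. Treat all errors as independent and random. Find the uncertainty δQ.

3.07e+11

Let u = r − x = 7.25. δu = √(δr² + δx²) = √(0.792 + 0.0484) = 0.917, so δu/u = 0.126.
Q is then a monomial in u, a, b:
δQ/Q = √((δu/u)² + (2·δa/a)² + (3·δb/b)²) = √(0.0160 + 0.00562 + 0.121) = 0.378
Q = 8.11e+11, so δQ = 0.378 × 8.11e+11 = 3.07e+11.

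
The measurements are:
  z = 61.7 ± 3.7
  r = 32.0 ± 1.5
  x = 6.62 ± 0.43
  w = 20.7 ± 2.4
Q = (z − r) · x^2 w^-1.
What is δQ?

Let u = z − r = 29.7. δu = √(δz² + δr²) = √(13.7 + 2.25) = 3.99, so δu/u = 0.134.
Q is then a monomial in u, x, w:
δQ/Q = √((δu/u)² + (2·δx/x)² + (-1·δw/w)²) = √(0.0181 + 0.0169 + 0.0134) = 0.220
Q = 62.9, so δQ = 0.220 × 62.9 = 13.8.

13.8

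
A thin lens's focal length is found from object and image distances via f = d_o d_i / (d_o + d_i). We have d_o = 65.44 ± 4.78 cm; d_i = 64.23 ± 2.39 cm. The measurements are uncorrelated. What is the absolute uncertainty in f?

1.32 cm

∂f/∂d_o = (d_i/(d_o+d_i))² = 0.245;  ∂f/∂d_i = (d_o/(d_o+d_i))² = 0.255
δf = √((∂f/∂d_o · δd_o)² + (∂f/∂d_i · δd_i)²) = √(1.38 + 0.371) = 1.32 cm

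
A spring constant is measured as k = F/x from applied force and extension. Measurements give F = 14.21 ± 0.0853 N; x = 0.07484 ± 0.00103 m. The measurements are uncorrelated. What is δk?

2.85 N/m

Relative error in a monomial: (δk/k)² = Σ (nᵢ · δxᵢ/xᵢ)².
  (1·δF/F)² = (1×0.00600)² = 3.6e-05;  (-1·δx/x)² = (-1×0.0138)² = 0.000189
δk/k = √(0.000225) = 0.0150
k = 189.9 N/m, so δk = 0.0150 × 189.9 = 2.85 N/m.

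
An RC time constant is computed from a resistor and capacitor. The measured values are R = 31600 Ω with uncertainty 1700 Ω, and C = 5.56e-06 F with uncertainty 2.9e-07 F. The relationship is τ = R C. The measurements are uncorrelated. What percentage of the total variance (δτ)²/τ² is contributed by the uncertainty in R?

(δτ/τ)² = (1·δR/R)² + (1·δC/C)²
  R term: (1×0.0538)² = 0.00289
  C term: (1×0.0522)² = 0.00272
Total = 0.00561. Share from R = 0.00289/0.00561 = 0.515.

51.5%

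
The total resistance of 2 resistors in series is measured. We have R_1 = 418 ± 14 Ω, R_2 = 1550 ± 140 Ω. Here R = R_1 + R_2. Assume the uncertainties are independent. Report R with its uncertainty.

1970 ± 141 Ω

Absolute uncertainties add in quadrature for a linear combination:
  (δR_1)² = 196;  (δR_2)² = 19600
δR = √(19800) = 141 Ω
R = 1970 Ω.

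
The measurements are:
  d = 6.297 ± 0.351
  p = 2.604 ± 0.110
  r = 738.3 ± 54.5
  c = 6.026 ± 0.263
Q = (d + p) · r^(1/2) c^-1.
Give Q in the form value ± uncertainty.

Let u = d + p = 8.901. δu = √(δd² + δp²) = √(0.123 + 0.0121) = 0.368, so δu/u = 0.0413.
Q is then a monomial in u, r, c:
δQ/Q = √((δu/u)² + (½·δr/r)² + (-1·δc/c)²) = √(0.00171 + 0.00136 + 0.00190) = 0.0705
Q = 40.14, so δQ = 0.0705 × 40.14 = 2.83.

40.14 ± 2.83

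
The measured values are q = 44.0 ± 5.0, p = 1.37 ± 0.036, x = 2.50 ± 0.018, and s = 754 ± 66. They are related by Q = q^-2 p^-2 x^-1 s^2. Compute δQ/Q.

Each factor contributes (exponent × relative error)² to (δQ/Q)²:
  (-2·δq/q)² = (-2×0.114)² = 0.0517;  (-2·δp/p)² = (-2×0.0263)² = 0.00276;  (-1·δx/x)² = (-1×0.00720)² = 5.18e-05;  (2·δs/s)² = (2×0.0875)² = 0.0306
δQ/Q = √(0.0851) = 0.292

0.292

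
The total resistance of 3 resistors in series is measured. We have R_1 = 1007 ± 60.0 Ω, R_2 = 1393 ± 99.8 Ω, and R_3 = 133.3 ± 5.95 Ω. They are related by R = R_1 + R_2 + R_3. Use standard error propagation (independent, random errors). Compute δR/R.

0.0460

Sums and differences: (δR)² = Σ (cᵢ δxᵢ)².
  (δR_1)² = 3600;  (δR_2)² = 9960;  (δR_3)² = 35.4
δR = √(13600) = 117 Ω
R = 2533 Ω, so δR/R = 117/2533 = 0.0460.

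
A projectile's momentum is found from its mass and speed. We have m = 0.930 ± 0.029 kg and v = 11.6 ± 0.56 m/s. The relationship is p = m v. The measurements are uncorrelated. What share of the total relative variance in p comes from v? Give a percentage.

(δp/p)² = (1·δm/m)² + (1·δv/v)²
  m term: (1×0.0312)² = 0.000972
  v term: (1×0.0483)² = 0.00233
Total = 0.00330. Share from v = 0.00233/0.00330 = 0.706.

70.6%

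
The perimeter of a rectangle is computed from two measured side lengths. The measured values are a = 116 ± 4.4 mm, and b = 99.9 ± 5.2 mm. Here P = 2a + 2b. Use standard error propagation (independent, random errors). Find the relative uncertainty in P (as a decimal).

Absolute uncertainties add in quadrature for a linear combination:
  (2·δa)² = 77.4;  (2·δb)² = 108
δP = √(186) = 13.6 mm
P = 432 mm, so δP/P = 13.6/432 = 0.0316.

0.0316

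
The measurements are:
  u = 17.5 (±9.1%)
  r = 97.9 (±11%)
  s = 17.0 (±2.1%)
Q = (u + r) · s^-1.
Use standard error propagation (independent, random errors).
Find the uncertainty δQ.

0.656

Let w = u + r = 115. δw = √(δu² + δr²) = √(2.54 + 116) = 10.9, so δw/w = 0.0943.
Q is then a monomial in w, s:
δQ/Q = √((δw/w)² + (-1·δs/s)²) = √(0.00890 + 0.000441) = 0.0966
Q = 6.79, so δQ = 0.0966 × 6.79 = 0.656.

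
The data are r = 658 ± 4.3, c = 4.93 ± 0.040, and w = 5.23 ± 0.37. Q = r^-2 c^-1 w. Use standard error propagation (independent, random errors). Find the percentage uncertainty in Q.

7.24%

Relative error in a monomial: (δQ/Q)² = Σ (nᵢ · δxᵢ/xᵢ)².
  (-2·δr/r)² = (-2×0.00653)² = 0.000171;  (-1·δc/c)² = (-1×0.00811)² = 6.58e-05;  (1·δw/w)² = (1×0.0707)² = 0.00500
δQ/Q = √(0.00524) = 0.0724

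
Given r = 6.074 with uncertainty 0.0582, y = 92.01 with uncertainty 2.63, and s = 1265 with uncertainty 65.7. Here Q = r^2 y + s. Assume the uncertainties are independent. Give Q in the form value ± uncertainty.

Let p = r^2·y = 3395. δp/p = √((2·δr/r)² + (1·δy/y)²) = √(0.000367 + 0.000817) = 0.0344, so δp = 117.
Q = p + s: δQ = √(δp² + δs²) = √(13600 + 4320) = 134
Q = 4660.

4660 ± 134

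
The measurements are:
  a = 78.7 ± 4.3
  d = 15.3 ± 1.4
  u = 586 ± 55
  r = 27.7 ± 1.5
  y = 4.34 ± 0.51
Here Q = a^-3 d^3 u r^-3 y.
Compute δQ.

Each factor contributes (exponent × relative error)² to (δQ/Q)²:
  (-3·δa/a)² = (-3×0.0546)² = 0.0269;  (3·δd/d)² = (3×0.0915)² = 0.0754;  (1·δu/u)² = (1×0.0939)² = 0.00881;  (-3·δr/r)² = (-3×0.0542)² = 0.0264;  (1·δy/y)² = (1×0.118)² = 0.0138
δQ/Q = √(0.151) = 0.389
Q = 0.000879, so δQ = 0.389 × 0.000879 = 0.000342.

0.000342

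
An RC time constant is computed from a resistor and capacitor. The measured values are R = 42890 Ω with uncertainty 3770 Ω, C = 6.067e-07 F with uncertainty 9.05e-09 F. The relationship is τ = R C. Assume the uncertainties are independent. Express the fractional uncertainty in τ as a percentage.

8.92%

For a monomial τ ∝ R, C, fractional errors add in quadrature:
  (1·δR/R)² = (1×0.0879)² = 0.00773;  (1·δC/C)² = (1×0.0149)² = 0.000223
δτ/τ = √(0.00795) = 0.0892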